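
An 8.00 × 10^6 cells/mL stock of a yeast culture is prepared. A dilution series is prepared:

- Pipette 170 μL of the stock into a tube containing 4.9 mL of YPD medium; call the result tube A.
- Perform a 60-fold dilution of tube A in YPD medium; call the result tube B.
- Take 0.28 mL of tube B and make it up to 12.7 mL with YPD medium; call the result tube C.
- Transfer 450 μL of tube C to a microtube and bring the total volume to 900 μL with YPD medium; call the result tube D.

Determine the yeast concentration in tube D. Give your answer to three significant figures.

49.3 cells/mL

Step 1: 170 μL + 4.9 mL = 5070 μL total → factor 5070/170 = 29.824
Step 2: 60-fold → factor 60
Step 3: 0.28 mL brought to 12.7 mL → factor 12.7/0.28 = 45.357
Step 4: 450 μL brought to 900 μL → factor 900/450 = 2
Overall dilution factor = 29.824 × 60 × 45.357 × 2 = 1.6233 × 10^5
Final = 8.00 × 10^6 cells/mL / 1.6233 × 10^5 = 49.3 cells/mL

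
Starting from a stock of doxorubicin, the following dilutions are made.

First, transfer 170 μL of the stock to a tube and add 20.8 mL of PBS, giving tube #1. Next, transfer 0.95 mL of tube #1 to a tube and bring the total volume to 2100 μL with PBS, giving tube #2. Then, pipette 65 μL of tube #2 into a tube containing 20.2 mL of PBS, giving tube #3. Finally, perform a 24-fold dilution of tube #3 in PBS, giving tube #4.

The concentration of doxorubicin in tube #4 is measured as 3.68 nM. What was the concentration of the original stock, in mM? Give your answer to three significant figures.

Step 1: 170 μL + 20.8 mL = 20970 μL total → factor 20970/170 = 123.35
Step 2: 0.95 mL brought to 2100 μL → factor 2.1/0.95 = 2.2105
Step 3: 65 μL + 20.2 mL = 20265 μL total → factor 20265/65 = 311.77
Step 4: 24-fold → factor 24
Overall dilution factor = 123.35 × 2.2105 × 311.77 × 24 = 2.0403 × 10^6
Stock = 3.68 nM × 2.0403 × 10^6 = 7.508 × 10^6 nM = 7.51 mM

7.51 mM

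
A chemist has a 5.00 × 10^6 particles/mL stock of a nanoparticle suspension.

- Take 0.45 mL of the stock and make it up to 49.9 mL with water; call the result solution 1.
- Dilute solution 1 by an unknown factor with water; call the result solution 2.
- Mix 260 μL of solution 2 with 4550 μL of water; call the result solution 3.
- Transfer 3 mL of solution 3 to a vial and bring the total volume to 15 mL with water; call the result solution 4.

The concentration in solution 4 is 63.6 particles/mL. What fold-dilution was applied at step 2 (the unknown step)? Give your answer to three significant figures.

Step 1: 0.45 mL brought to 49.9 mL → factor 49.9/0.45 = 110.89
Step 2: unknown factor x
Step 3: 260 μL + 4550 μL = 4810 μL total → factor 4810/260 = 18.5
Step 4: 3 mL brought to 15 mL → factor 15/3 = 5
Product of known-step factors = 10257
Overall factor = 5.00 × 10^6 particles/mL / (63.6 particles/mL) = 78616
x = 78616 / 10257 = 7.66

7.66-fold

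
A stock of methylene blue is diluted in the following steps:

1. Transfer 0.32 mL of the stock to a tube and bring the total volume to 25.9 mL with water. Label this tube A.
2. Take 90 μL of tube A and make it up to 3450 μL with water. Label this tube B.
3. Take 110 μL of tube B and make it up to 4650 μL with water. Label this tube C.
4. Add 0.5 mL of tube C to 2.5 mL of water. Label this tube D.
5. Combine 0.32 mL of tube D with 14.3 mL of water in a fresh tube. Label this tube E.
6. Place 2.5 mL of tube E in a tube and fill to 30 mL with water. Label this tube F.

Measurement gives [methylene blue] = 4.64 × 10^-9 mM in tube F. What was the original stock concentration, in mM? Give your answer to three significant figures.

Step 1: 0.32 mL brought to 25.9 mL → factor 25.9/0.32 = 80.938
Step 2: 90 μL brought to 3450 μL → factor 3450/90 = 38.333
Step 3: 110 μL brought to 4650 μL → factor 4650/110 = 42.273
Step 4: 0.5 mL + 2.5 mL = 3 mL total → factor 3/0.5 = 6
Step 5: 0.32 mL + 14.3 mL = 14.62 mL total → factor 14.62/0.32 = 45.688
Step 6: 2.5 mL brought to 30 mL → factor 30/2.5 = 12
Overall dilution factor = 80.938 × 38.333 × 42.273 × 6 × 45.688 × 12 = 4.3144 × 10^8
Stock = 4.64 × 10^-9 mM × 4.3144 × 10^8 = 2.00 mM

2.00 mM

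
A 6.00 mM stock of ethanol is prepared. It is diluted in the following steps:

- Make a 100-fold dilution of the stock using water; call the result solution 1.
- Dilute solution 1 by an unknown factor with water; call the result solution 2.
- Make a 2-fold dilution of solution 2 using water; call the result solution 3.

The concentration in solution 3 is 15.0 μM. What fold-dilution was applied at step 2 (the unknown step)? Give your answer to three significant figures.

2.00-fold

Step 1: 100-fold → factor 100
Step 2: unknown factor x
Step 3: 2-fold → factor 2
Product of known-step factors = 200
Overall factor = 6.00 mM / (15.0 μM) = 400
x = 400 / 200 = 2.00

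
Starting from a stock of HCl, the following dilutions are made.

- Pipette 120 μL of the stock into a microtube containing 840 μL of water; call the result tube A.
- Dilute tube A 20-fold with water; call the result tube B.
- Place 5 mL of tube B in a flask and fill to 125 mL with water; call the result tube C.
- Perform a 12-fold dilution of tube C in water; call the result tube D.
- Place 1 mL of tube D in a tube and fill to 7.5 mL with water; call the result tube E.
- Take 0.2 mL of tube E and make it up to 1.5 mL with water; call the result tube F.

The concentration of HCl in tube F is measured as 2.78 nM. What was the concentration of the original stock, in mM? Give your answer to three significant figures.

7.51 mM

Step 1: 120 μL + 840 μL = 960 μL total → factor 960/120 = 8
Step 2: 20-fold → factor 20
Step 3: 5 mL brought to 125 mL → factor 125/5 = 25
Step 4: 12-fold → factor 12
Step 5: 1 mL brought to 7.5 mL → factor 7.5/1 = 7.5
Step 6: 0.2 mL brought to 1.5 mL → factor 1.5/0.2 = 7.5
Overall dilution factor = 8 × 20 × 25 × 12 × 7.5 × 7.5 = 2.7 × 10^6
Stock = 2.78 nM × 2.7 × 10^6 = 7.506 × 10^6 nM = 7.51 mM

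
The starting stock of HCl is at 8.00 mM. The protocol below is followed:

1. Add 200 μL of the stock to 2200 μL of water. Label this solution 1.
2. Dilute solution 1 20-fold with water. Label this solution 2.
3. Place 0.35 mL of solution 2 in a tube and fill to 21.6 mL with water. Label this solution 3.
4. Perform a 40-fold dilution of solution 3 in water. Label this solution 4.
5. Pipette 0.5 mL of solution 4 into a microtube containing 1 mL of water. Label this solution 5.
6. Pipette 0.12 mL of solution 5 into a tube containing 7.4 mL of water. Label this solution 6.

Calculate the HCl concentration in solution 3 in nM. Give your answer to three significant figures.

Step 1: 200 μL + 2200 μL = 2400 μL total → factor 2400/200 = 12
Step 2: 20-fold → factor 20
Step 3: 0.35 mL brought to 21.6 mL → factor 21.6/0.35 = 61.714
Dilution factor through solution 3 = 12 × 20 × 61.714 = 14811
[solution 3] = 8.00 mM / 14811 = 0.0005401 mM = 540 nM

540 nM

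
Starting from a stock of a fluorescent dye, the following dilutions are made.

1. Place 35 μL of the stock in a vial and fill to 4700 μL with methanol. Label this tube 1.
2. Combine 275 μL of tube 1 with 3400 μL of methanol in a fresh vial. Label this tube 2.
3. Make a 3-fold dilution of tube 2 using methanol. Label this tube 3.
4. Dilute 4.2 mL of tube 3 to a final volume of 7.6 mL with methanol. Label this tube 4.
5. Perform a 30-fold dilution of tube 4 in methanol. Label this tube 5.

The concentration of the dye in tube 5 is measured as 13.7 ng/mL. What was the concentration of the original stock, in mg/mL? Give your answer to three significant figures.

Step 1: 35 μL brought to 4700 μL → factor 4700/35 = 134.29
Step 2: 275 μL + 3400 μL = 3675 μL total → factor 3675/275 = 13.364
Step 3: 3-fold → factor 3
Step 4: 4.2 mL brought to 7.6 mL → factor 7.6/4.2 = 1.8095
Step 5: 30-fold → factor 30
Overall dilution factor = 134.29 × 13.364 × 3 × 1.8095 × 30 = 2.9225 × 10^5
Stock = 13.7 ng/mL × 2.9225 × 10^5 = 4.004 × 10^6 ng/mL = 4.00 mg/mL

4.00 mg/mL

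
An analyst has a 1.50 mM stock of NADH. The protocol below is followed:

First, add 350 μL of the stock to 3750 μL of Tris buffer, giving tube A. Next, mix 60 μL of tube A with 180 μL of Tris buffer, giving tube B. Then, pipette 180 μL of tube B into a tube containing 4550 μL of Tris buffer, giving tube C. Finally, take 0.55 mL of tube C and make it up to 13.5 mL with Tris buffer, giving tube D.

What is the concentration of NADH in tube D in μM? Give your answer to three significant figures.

Step 1: 350 μL + 3750 μL = 4100 μL total → factor 4100/350 = 11.714
Step 2: 60 μL + 180 μL = 240 μL total → factor 240/60 = 4
Step 3: 180 μL + 4550 μL = 4730 μL total → factor 4730/180 = 26.278
Step 4: 0.55 mL brought to 13.5 mL → factor 13.5/0.55 = 24.545
Overall dilution factor = 11.714 × 4 × 26.278 × 24.545 = 30223
Final = 1.50 mM / 30223 = 4.963 × 10^-5 mM = 0.0496 μM

0.0496 μM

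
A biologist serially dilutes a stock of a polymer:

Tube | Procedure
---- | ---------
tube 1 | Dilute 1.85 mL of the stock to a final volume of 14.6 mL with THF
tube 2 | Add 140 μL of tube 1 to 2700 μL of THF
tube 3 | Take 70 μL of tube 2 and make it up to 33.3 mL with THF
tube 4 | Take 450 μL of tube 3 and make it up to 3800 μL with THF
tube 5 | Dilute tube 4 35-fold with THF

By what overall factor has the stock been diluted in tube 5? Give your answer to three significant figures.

2.25 × 10^7

Step 1: 1.85 mL brought to 14.6 mL → factor 14.6/1.85 = 7.8919
Step 2: 140 μL + 2700 μL = 2840 μL total → factor 2840/140 = 20.286
Step 3: 70 μL brought to 33.3 mL → factor 33300/70 = 475.71
Step 4: 450 μL brought to 3800 μL → factor 3800/450 = 8.4444
Step 5: 35-fold → factor 35
Overall dilution factor = 7.8919 × 20.286 × 475.71 × 8.4444 × 35 = 2.2509 × 10^7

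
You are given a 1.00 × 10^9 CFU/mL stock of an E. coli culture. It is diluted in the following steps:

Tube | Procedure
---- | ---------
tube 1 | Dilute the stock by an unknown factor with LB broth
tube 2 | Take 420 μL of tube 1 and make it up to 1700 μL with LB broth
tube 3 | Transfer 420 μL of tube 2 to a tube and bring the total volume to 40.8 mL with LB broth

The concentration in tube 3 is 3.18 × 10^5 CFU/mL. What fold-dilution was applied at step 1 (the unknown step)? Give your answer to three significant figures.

Step 1: unknown factor x
Step 2: 420 μL brought to 1700 μL → factor 1700/420 = 4.0476
Step 3: 420 μL brought to 40.8 mL → factor 40800/420 = 97.143
Product of known-step factors = 393.2
Overall factor = 1.00 × 10^9 CFU/mL / (3.18 × 10^5 CFU/mL) = 3144.7
x = 3144.7 / 393.2 = 8.00

8.00-fold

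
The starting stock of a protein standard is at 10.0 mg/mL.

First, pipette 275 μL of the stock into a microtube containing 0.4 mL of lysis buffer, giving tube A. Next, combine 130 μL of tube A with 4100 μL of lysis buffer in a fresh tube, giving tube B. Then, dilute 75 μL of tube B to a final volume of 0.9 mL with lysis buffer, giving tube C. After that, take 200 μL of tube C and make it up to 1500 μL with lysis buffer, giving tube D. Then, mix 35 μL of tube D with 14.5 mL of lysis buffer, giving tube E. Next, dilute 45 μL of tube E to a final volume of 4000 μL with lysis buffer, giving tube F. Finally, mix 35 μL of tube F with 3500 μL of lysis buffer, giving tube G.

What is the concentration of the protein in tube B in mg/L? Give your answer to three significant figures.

Step 1: 275 μL + 0.4 mL = 675 μL total → factor 675/275 = 2.4545
Step 2: 130 μL + 4100 μL = 4230 μL total → factor 4230/130 = 32.538
Dilution factor through tube B = 2.4545 × 32.538 = 79.867
[tube B] = 10.0 mg/mL / 79.867 = 0.1252 mg/mL = 125 mg/L

125 mg/L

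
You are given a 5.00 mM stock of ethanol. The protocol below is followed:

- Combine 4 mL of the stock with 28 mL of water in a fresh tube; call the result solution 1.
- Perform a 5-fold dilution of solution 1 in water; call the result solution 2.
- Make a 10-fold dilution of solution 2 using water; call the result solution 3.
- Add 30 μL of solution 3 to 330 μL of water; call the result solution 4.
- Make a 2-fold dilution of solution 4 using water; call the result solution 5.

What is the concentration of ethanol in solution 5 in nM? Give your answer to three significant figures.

521 nM

Step 1: 4 mL + 28 mL = 32 mL total → factor 32/4 = 8
Step 2: 5-fold → factor 5
Step 3: 10-fold → factor 10
Step 4: 30 μL + 330 μL = 360 μL total → factor 360/30 = 12
Step 5: 2-fold → factor 2
Overall dilution factor = 8 × 5 × 10 × 12 × 2 = 9600
Final = 5.00 mM / 9600 = 0.0005208 mM = 521 nM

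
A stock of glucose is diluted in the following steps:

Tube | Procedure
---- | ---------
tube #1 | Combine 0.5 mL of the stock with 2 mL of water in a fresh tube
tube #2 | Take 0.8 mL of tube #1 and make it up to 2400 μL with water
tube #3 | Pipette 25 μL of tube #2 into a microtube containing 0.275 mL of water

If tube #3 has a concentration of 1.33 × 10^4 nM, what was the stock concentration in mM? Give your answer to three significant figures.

Step 1: 0.5 mL + 2 mL = 2.5 mL total → factor 2.5/0.5 = 5
Step 2: 0.8 mL brought to 2400 μL → factor 2.4/0.8 = 3
Step 3: 25 μL + 0.275 mL = 300 μL total → factor 300/25 = 12
Overall dilution factor = 5 × 3 × 12 = 180
Stock = 1.33 × 10^4 nM × 180 = 2.394 × 10^6 nM = 2.39 mM

2.39 mM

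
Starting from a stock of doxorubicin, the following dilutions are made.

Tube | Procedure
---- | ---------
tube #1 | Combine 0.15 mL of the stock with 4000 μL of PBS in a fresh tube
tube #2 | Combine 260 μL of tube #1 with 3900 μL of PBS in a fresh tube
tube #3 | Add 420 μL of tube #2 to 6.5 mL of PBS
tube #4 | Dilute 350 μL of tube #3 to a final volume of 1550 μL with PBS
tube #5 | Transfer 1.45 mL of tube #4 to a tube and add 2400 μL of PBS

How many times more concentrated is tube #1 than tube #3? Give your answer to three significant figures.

264

Step 1: 0.15 mL + 4000 μL = 4.15 mL total → factor 4.15/0.15 = 27.667
Step 2: 260 μL + 3900 μL = 4160 μL total → factor 4160/260 = 16
Step 3: 420 μL + 6.5 mL = 6920 μL total → factor 6920/420 = 16.476
Dilution factor to tube #1 = 27.667; to tube #3 = 7293.5
[tube #1]/[tube #3] = (factor to tube #3)/(factor to tube #1) = 7293.5/27.667 = 264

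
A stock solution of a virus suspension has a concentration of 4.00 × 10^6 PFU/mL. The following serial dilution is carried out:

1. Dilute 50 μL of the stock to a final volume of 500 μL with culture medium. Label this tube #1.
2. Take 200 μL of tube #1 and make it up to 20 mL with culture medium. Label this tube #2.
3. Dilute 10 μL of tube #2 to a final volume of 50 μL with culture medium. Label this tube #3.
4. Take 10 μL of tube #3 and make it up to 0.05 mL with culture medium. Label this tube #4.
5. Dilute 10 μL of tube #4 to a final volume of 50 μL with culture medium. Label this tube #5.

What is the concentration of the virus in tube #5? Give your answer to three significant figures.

Step 1: 50 μL brought to 500 μL → factor 500/50 = 10
Step 2: 200 μL brought to 20 mL → factor 20000/200 = 100
Step 3: 10 μL brought to 50 μL → factor 50/10 = 5
Step 4: 10 μL brought to 0.05 mL → factor 50/10 = 5
Step 5: 10 μL brought to 50 μL → factor 50/10 = 5
Overall dilution factor = 10 × 100 × 5 × 5 × 5 = 1.25 × 10^5
Final = 4.00 × 10^6 PFU/mL / 1.25 × 10^5 = 32.0 PFU/mL

32.0 PFU/mL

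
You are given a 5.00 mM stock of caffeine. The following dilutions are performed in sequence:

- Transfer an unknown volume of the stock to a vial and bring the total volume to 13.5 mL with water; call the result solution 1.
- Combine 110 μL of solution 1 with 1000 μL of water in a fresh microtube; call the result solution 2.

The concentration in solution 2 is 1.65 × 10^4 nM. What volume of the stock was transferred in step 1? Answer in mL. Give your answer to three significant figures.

Step 1: v brought to 13.5 mL → factor = 13.5 mL/v
Step 2: 110 μL + 1000 μL = 1110 μL total → factor 1110/110 = 10.091
Product of known-step factors = 10.091
Overall factor = 5.00 mM / (1.65 × 10^4 nM) = 303.03
Step-1 factor = 303.03 / 10.091 = 30.03
v = 13.5 mL / 30.03 = 0.450 mL

0.450 mL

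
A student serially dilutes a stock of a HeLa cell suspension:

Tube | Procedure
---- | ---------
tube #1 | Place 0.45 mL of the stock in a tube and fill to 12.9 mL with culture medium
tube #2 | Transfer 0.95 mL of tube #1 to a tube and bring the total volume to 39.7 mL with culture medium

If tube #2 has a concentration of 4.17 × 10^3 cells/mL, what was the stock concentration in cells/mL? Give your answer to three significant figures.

5.00 × 10^6 cells/mL

Step 1: 0.45 mL brought to 12.9 mL → factor 12.9/0.45 = 28.667
Step 2: 0.95 mL brought to 39.7 mL → factor 39.7/0.95 = 41.789
Overall dilution factor = 28.667 × 41.789 = 1198
Stock = 4.17 × 10^3 cells/mL × 1198 = 5.00 × 10^6 cells/mL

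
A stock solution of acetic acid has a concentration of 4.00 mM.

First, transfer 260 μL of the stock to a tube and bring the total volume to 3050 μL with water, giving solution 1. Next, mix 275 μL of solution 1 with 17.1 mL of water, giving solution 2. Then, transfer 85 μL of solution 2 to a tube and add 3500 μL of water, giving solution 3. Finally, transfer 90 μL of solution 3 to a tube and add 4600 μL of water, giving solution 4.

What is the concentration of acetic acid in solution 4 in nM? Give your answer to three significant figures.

Step 1: 260 μL brought to 3050 μL → factor 3050/260 = 11.731
Step 2: 275 μL + 17.1 mL = 17375 μL total → factor 17375/275 = 63.182
Step 3: 85 μL + 3500 μL = 3585 μL total → factor 3585/85 = 42.176
Step 4: 90 μL + 4600 μL = 4690 μL total → factor 4690/90 = 52.111
Overall dilution factor = 11.731 × 63.182 × 42.176 × 52.111 = 1.629 × 10^6
Final = 4.00 mM / 1.629 × 10^6 = 2.456 × 10^-6 mM = 2.46 nM

2.46 nM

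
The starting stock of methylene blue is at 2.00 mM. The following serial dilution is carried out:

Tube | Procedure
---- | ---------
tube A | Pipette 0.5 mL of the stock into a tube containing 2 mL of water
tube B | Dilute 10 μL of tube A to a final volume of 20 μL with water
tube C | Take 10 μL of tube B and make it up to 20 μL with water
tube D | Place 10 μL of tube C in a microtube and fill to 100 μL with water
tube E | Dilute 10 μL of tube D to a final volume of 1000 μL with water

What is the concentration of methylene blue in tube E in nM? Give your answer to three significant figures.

Step 1: 0.5 mL + 2 mL = 2.5 mL total → factor 2.5/0.5 = 5
Step 2: 10 μL brought to 20 μL → factor 20/10 = 2
Step 3: 10 μL brought to 20 μL → factor 20/10 = 2
Step 4: 10 μL brought to 100 μL → factor 100/10 = 10
Step 5: 10 μL brought to 1000 μL → factor 1000/10 = 100
Overall dilution factor = 5 × 2 × 2 × 10 × 100 = 20000
Final = 2.00 mM / 20000 = 0.0001000 mM = 100 nM

100 nM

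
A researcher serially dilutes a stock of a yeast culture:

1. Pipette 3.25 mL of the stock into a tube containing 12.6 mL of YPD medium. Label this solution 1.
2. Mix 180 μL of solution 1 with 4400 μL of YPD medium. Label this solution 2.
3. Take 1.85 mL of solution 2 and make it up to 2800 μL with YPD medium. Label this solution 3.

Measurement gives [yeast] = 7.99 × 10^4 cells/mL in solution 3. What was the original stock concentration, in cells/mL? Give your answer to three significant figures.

Step 1: 3.25 mL + 12.6 mL = 15.85 mL total → factor 15.85/3.25 = 4.8769
Step 2: 180 μL + 4400 μL = 4580 μL total → factor 4580/180 = 25.444
Step 3: 1.85 mL brought to 2800 μL → factor 2.8/1.85 = 1.5135
Overall dilution factor = 4.8769 × 25.444 × 1.5135 = 187.81
Stock = 7.99 × 10^4 cells/mL × 187.81 = 1.50 × 10^7 cells/mL

1.50 × 10^7 cells/mL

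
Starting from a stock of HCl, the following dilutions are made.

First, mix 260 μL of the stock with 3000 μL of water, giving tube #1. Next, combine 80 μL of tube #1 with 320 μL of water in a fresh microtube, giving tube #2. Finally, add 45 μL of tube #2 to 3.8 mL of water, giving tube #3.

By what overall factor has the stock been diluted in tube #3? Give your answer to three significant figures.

5.36 × 10^3

Step 1: 260 μL + 3000 μL = 3260 μL total → factor 3260/260 = 12.538
Step 2: 80 μL + 320 μL = 400 μL total → factor 400/80 = 5
Step 3: 45 μL + 3.8 mL = 3845 μL total → factor 3845/45 = 85.444
Overall dilution factor = 12.538 × 5 × 85.444 = 5356.7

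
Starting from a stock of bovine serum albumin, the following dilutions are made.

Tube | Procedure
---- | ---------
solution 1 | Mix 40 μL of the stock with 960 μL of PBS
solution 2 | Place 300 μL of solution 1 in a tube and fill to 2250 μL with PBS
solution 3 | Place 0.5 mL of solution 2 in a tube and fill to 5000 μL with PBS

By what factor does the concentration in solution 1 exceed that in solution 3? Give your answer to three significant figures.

Step 1: 40 μL + 960 μL = 1000 μL total → factor 1000/40 = 25
Step 2: 300 μL brought to 2250 μL → factor 2250/300 = 7.5
Step 3: 0.5 mL brought to 5000 μL → factor 5/0.5 = 10
Dilution factor to solution 1 = 25; to solution 3 = 1875
[solution 1]/[solution 3] = (factor to solution 3)/(factor to solution 1) = 1875/25 = 75.0

75.0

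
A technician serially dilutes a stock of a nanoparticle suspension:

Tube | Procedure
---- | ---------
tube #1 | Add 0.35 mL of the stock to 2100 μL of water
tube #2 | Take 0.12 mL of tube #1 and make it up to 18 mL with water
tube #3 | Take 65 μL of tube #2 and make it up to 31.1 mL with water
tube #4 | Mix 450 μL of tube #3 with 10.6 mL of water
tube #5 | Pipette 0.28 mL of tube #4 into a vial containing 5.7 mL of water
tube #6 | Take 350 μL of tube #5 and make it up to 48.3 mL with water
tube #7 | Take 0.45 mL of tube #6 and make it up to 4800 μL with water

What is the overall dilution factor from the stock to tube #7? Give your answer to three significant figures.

3.88 × 10^11

Step 1: 0.35 mL + 2100 μL = 2.45 mL total → factor 2.45/0.35 = 7
Step 2: 0.12 mL brought to 18 mL → factor 18/0.12 = 150
Step 3: 65 μL brought to 31.1 mL → factor 31100/65 = 478.46
Step 4: 450 μL + 10.6 mL = 11050 μL total → factor 11050/450 = 24.556
Step 5: 0.28 mL + 5.7 mL = 5.98 mL total → factor 5.98/0.28 = 21.357
Step 6: 350 μL brought to 48.3 mL → factor 48300/350 = 138
Step 7: 0.45 mL brought to 4800 μL → factor 4.8/0.45 = 10.667
Overall dilution factor = 7 × 150 × 478.46 × 24.556 × 21.357 × 138 × 10.667 = 3.8783 × 10^11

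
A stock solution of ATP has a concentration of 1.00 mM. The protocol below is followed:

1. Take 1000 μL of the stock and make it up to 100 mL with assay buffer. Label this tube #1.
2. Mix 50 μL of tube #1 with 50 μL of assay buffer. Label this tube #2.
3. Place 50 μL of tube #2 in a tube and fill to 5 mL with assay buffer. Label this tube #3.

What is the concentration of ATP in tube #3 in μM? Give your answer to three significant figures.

Step 1: 1000 μL brought to 100 mL → factor 1 × 10^5/1000 = 100
Step 2: 50 μL + 50 μL = 100 μL total → factor 100/50 = 2
Step 3: 50 μL brought to 5 mL → factor 5000/50 = 100
Overall dilution factor = 100 × 2 × 100 = 20000
Final = 1.00 mM / 20000 = 5.000 × 10^-5 mM = 0.0500 μM

0.0500 μM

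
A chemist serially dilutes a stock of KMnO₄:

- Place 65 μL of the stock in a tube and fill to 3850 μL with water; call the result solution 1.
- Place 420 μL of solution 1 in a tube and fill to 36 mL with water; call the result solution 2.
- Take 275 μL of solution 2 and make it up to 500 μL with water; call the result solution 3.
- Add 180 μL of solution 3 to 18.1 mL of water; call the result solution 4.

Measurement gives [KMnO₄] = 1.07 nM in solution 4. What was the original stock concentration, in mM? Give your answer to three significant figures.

1.00 mM

Step 1: 65 μL brought to 3850 μL → factor 3850/65 = 59.231
Step 2: 420 μL brought to 36 mL → factor 36000/420 = 85.714
Step 3: 275 μL brought to 500 μL → factor 500/275 = 1.8182
Step 4: 180 μL + 18.1 mL = 18280 μL total → factor 18280/180 = 101.56
Overall dilution factor = 59.231 × 85.714 × 1.8182 × 101.56 = 9.3744 × 10^5
Stock = 1.07 nM × 9.3744 × 10^5 = 1.003 × 10^6 nM = 1.00 mM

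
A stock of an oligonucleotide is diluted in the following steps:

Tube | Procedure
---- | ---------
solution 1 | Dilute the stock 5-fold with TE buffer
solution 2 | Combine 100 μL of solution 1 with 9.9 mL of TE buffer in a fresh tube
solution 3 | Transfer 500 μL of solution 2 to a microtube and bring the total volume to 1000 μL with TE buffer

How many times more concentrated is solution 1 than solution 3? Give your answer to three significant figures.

200

Step 1: 5-fold → factor 5
Step 2: 100 μL + 9.9 mL = 10000 μL total → factor 10000/100 = 100
Step 3: 500 μL brought to 1000 μL → factor 1000/500 = 2
Dilution factor to solution 1 = 5; to solution 3 = 1000
[solution 1]/[solution 3] = (factor to solution 3)/(factor to solution 1) = 1000/5 = 200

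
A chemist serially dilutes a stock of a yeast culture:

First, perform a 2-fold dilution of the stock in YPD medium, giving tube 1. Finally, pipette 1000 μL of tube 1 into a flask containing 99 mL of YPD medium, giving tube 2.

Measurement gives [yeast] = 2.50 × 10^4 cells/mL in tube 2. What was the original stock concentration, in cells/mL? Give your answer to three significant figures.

5.00 × 10^6 cells/mL

Step 1: 2-fold → factor 2
Step 2: 1000 μL + 99 mL = 1 × 10^5 μL total → factor 1 × 10^5/1000 = 100
Overall dilution factor = 2 × 100 = 200
Stock = 2.50 × 10^4 cells/mL × 200 = 5.00 × 10^6 cells/mL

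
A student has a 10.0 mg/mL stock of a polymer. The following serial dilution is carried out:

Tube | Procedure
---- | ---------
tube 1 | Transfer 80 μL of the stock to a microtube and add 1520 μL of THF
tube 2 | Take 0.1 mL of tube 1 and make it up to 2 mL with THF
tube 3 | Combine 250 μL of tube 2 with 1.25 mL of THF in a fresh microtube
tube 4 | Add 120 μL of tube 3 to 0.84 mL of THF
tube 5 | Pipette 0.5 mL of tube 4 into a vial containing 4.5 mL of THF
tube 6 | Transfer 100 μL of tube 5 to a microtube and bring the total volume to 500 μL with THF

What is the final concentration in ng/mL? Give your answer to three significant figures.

10.4 ng/mL

Step 1: 80 μL + 1520 μL = 1600 μL total → factor 1600/80 = 20
Step 2: 0.1 mL brought to 2 mL → factor 2/0.1 = 20
Step 3: 250 μL + 1.25 mL = 1500 μL total → factor 1500/250 = 6
Step 4: 120 μL + 0.84 mL = 960 μL total → factor 960/120 = 8
Step 5: 0.5 mL + 4.5 mL = 5 mL total → factor 5/0.5 = 10
Step 6: 100 μL brought to 500 μL → factor 500/100 = 5
Overall dilution factor = 20 × 20 × 6 × 8 × 10 × 5 = 9.6 × 10^5
Final = 10.0 mg/mL / 9.6 × 10^5 = 1.042 × 10^-5 mg/mL = 10.4 ng/mL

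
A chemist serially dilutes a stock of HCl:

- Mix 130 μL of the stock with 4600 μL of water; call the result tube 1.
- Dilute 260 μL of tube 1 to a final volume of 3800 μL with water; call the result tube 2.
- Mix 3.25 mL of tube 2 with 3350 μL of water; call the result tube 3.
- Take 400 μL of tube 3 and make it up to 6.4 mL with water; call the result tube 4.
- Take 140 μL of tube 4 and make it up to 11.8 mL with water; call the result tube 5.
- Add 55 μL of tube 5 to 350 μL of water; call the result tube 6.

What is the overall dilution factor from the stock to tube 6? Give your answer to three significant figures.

1.07 × 10^7

Step 1: 130 μL + 4600 μL = 4730 μL total → factor 4730/130 = 36.385
Step 2: 260 μL brought to 3800 μL → factor 3800/260 = 14.615
Step 3: 3.25 mL + 3350 μL = 6.6 mL total → factor 6.6/3.25 = 2.0308
Step 4: 400 μL brought to 6.4 mL → factor 6400/400 = 16
Step 5: 140 μL brought to 11.8 mL → factor 11800/140 = 84.286
Step 6: 55 μL + 350 μL = 405 μL total → factor 405/55 = 7.3636
Overall dilution factor = 36.385 × 14.615 × 2.0308 × 16 × 84.286 × 7.3636 = 1.0724 × 10^7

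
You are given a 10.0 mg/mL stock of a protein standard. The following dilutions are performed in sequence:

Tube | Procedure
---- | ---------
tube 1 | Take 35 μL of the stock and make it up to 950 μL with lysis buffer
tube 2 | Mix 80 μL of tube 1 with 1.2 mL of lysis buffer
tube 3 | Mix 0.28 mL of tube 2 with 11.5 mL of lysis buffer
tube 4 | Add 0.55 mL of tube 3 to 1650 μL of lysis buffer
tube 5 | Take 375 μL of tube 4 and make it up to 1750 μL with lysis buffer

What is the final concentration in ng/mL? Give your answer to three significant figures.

Step 1: 35 μL brought to 950 μL → factor 950/35 = 27.143
Step 2: 80 μL + 1.2 mL = 1280 μL total → factor 1280/80 = 16
Step 3: 0.28 mL + 11.5 mL = 11.78 mL total → factor 11.78/0.28 = 42.071
Step 4: 0.55 mL + 1650 μL = 2.2 mL total → factor 2.2/0.55 = 4
Step 5: 375 μL brought to 1750 μL → factor 1750/375 = 4.6667
Overall dilution factor = 27.143 × 16 × 42.071 × 4 × 4.6667 = 3.4106 × 10^5
Final = 10.0 mg/mL / 3.4106 × 10^5 = 2.932 × 10^-5 mg/mL = 29.3 ng/mL

29.3 ng/mL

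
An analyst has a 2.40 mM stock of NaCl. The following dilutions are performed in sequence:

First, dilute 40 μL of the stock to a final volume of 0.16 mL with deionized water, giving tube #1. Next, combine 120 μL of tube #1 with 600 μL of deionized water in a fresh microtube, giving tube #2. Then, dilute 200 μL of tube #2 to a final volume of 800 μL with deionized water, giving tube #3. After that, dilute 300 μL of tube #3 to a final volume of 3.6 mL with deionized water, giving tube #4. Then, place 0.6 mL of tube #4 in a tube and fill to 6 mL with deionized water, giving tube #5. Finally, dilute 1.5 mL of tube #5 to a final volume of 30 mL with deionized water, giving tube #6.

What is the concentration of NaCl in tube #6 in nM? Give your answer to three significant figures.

10.4 nM

Step 1: 40 μL brought to 0.16 mL → factor 160/40 = 4
Step 2: 120 μL + 600 μL = 720 μL total → factor 720/120 = 6
Step 3: 200 μL brought to 800 μL → factor 800/200 = 4
Step 4: 300 μL brought to 3.6 mL → factor 3600/300 = 12
Step 5: 0.6 mL brought to 6 mL → factor 6/0.6 = 10
Step 6: 1.5 mL brought to 30 mL → factor 30/1.5 = 20
Dilution factor through tube #6 = 4 × 6 × 4 × 12 × 10 × 20 = 2.304 × 10^5
[tube #6] = 2.40 mM / 2.304 × 10^5 = 1.042 × 10^-5 mM = 10.4 nM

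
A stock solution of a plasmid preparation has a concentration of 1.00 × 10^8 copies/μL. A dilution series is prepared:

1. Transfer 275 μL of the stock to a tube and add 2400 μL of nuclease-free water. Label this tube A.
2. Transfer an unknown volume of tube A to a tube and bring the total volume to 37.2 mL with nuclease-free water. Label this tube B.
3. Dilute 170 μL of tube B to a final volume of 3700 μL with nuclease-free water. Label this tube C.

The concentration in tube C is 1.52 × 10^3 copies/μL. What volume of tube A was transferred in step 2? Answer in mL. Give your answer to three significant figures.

Step 1: 275 μL + 2400 μL = 2675 μL total → factor 2675/275 = 9.7273
Step 2: v brought to 37.2 mL → factor = 37.2 mL/v
Step 3: 170 μL brought to 3700 μL → factor 3700/170 = 21.765
Product of known-step factors = 211.71
Overall factor = 1.00 × 10^8 copies/μL / (1.52 × 10^3 copies/μL) = 65789
Step-2 factor = 65789 / 211.71 = 310.75
v = 37.2 mL / 310.75 = 0.120 mL

0.120 mL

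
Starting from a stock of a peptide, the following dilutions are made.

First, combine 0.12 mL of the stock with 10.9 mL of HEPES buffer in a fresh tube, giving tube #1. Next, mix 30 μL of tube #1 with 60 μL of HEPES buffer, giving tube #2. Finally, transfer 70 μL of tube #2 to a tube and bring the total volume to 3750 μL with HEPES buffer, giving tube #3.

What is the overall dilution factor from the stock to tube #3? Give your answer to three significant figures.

Step 1: 0.12 mL + 10.9 mL = 11.02 mL total → factor 11.02/0.12 = 91.833
Step 2: 30 μL + 60 μL = 90 μL total → factor 90/30 = 3
Step 3: 70 μL brought to 3750 μL → factor 3750/70 = 53.571
Overall dilution factor = 91.833 × 3 × 53.571 = 14759

1.48 × 10^4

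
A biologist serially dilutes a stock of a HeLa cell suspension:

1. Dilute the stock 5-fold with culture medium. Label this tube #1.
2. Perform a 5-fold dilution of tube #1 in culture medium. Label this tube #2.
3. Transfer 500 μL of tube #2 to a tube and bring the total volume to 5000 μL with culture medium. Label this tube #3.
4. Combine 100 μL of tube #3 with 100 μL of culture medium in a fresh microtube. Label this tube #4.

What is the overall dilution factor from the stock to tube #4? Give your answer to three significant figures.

500

Step 1: 5-fold → factor 5
Step 2: 5-fold → factor 5
Step 3: 500 μL brought to 5000 μL → factor 5000/500 = 10
Step 4: 100 μL + 100 μL = 200 μL total → factor 200/100 = 2
Overall dilution factor = 5 × 5 × 10 × 2 = 500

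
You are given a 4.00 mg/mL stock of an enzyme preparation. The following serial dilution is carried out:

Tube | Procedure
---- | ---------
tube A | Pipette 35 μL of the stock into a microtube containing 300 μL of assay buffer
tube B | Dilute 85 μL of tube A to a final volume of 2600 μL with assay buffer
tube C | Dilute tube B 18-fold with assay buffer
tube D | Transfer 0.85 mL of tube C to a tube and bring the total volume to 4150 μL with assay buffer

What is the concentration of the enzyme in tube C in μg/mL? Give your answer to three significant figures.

0.759 μg/mL

Step 1: 35 μL + 300 μL = 335 μL total → factor 335/35 = 9.5714
Step 2: 85 μL brought to 2600 μL → factor 2600/85 = 30.588
Step 3: 18-fold → factor 18
Dilution factor through tube C = 9.5714 × 30.588 × 18 = 5269.9
[tube C] = 4.00 mg/mL / 5269.9 = 0.0007590 mg/mL = 0.759 μg/mL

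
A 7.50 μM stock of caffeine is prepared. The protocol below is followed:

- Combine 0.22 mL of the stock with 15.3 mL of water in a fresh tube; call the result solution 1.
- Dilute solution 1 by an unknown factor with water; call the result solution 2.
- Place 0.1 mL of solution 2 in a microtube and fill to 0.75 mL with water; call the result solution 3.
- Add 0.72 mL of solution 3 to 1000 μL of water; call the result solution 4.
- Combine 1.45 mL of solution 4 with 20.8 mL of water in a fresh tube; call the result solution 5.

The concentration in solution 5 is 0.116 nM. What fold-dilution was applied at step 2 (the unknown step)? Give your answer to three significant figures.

3.33-fold

Step 1: 0.22 mL + 15.3 mL = 15.52 mL total → factor 15.52/0.22 = 70.545
Step 2: unknown factor x
Step 3: 0.1 mL brought to 0.75 mL → factor 0.75/0.1 = 7.5
Step 4: 0.72 mL + 1000 μL = 1.72 mL total → factor 1.72/0.72 = 2.3889
Step 5: 1.45 mL + 20.8 mL = 22.25 mL total → factor 22.25/1.45 = 15.345
Product of known-step factors = 19395
Overall factor = 7.50 μM / (0.116 nM) = 64655
x = 64655 / 19395 = 3.33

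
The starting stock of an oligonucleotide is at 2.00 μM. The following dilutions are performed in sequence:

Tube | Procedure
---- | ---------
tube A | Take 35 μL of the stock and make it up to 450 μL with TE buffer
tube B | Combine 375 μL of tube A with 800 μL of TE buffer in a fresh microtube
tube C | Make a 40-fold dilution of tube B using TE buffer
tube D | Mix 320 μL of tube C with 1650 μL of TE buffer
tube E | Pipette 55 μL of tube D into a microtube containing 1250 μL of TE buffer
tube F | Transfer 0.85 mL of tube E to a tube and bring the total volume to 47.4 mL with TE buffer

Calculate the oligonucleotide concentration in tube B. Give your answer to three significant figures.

0.0496 μM

Step 1: 35 μL brought to 450 μL → factor 450/35 = 12.857
Step 2: 375 μL + 800 μL = 1175 μL total → factor 1175/375 = 3.1333
Dilution factor through tube B = 12.857 × 3.1333 = 40.286
[tube B] = 2.00 μM / 40.286 = 0.0496 μM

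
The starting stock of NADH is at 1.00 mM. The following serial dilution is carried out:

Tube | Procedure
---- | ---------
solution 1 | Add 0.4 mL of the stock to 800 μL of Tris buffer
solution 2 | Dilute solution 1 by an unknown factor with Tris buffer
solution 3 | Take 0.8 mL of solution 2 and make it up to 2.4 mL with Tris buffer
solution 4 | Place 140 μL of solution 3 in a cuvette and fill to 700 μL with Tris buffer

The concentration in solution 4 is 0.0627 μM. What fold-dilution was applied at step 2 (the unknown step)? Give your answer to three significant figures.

Step 1: 0.4 mL + 800 μL = 1.2 mL total → factor 1.2/0.4 = 3
Step 2: unknown factor x
Step 3: 0.8 mL brought to 2.4 mL → factor 2.4/0.8 = 3
Step 4: 140 μL brought to 700 μL → factor 700/140 = 5
Product of known-step factors = 45
Overall factor = 1.00 mM / (0.0627 μM) = 15949
x = 15949 / 45 = 354

354-fold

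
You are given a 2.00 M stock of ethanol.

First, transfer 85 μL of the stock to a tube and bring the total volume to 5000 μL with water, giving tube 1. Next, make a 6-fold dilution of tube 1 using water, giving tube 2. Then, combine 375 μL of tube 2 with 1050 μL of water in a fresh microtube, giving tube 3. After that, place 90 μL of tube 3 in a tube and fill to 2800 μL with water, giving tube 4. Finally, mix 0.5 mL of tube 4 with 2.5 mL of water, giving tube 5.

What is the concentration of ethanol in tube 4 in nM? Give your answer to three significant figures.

Step 1: 85 μL brought to 5000 μL → factor 5000/85 = 58.824
Step 2: 6-fold → factor 6
Step 3: 375 μL + 1050 μL = 1425 μL total → factor 1425/375 = 3.8
Step 4: 90 μL brought to 2800 μL → factor 2800/90 = 31.111
Dilution factor through tube 4 = 58.824 × 6 × 3.8 × 31.111 = 41725
[tube 4] = 2.00 M / 41725 = 4.793 × 10^-5 M = 4.79 × 10^4 nM

4.79 × 10^4 nM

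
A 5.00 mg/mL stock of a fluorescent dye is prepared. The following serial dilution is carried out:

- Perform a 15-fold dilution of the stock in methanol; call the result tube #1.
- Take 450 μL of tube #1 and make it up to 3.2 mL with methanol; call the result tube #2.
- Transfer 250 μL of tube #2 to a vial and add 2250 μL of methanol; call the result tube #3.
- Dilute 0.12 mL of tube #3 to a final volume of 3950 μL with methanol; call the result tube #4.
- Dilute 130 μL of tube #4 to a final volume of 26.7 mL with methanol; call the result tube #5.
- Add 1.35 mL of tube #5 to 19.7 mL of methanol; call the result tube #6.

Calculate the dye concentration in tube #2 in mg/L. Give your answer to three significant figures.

Step 1: 15-fold → factor 15
Step 2: 450 μL brought to 3.2 mL → factor 3200/450 = 7.1111
Dilution factor through tube #2 = 15 × 7.1111 = 106.67
[tube #2] = 5.00 mg/mL / 106.67 = 0.04688 mg/mL = 46.9 mg/L

46.9 mg/L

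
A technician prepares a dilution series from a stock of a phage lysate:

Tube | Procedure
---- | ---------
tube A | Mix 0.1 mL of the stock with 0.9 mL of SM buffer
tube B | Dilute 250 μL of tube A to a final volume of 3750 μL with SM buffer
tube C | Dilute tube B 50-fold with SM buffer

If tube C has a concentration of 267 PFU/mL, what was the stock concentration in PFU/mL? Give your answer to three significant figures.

2.00 × 10^6 PFU/mL

Step 1: 0.1 mL + 0.9 mL = 1 mL total → factor 1/0.1 = 10
Step 2: 250 μL brought to 3750 μL → factor 3750/250 = 15
Step 3: 50-fold → factor 50
Overall dilution factor = 10 × 15 × 50 = 7500
Stock = 267 PFU/mL × 7500 = 2.00 × 10^6 PFU/mL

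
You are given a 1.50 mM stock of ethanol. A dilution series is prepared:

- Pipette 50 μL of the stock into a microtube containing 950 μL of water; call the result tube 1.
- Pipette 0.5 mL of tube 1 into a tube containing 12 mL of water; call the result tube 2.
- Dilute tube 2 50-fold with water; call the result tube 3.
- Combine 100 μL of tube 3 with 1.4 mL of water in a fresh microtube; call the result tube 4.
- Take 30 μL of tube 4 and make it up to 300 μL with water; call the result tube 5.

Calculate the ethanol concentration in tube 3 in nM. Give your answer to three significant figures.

60.0 nM

Step 1: 50 μL + 950 μL = 1000 μL total → factor 1000/50 = 20
Step 2: 0.5 mL + 12 mL = 12.5 mL total → factor 12.5/0.5 = 25
Step 3: 50-fold → factor 50
Dilution factor through tube 3 = 20 × 25 × 50 = 25000
[tube 3] = 1.50 mM / 25000 = 6.000 × 10^-5 mM = 60.0 nM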